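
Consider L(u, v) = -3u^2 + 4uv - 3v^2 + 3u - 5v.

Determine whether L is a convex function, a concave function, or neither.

L is quadratic, so its Hessian is the constant matrix H = [[-6, 4], [4, -6]].
det(H) = 20, tr(H) = -12.
det(H) > 0 and tr(H) < 0, so H is negative definite everywhere: concave.

concave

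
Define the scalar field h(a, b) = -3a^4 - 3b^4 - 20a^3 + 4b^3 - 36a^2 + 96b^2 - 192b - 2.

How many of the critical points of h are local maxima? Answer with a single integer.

4

h separates as a function of a plus a function of b, so ∇h=0 decouples.
∂h/∂a = -12a(a + 2)(a + 3) = 0 at a ∈ {-3, -2, 0}; ∂h/∂b = -12(b - 4)(b - 1)(b + 4) = 0 at b ∈ {-4, 1, 4}.
The Hessian is diagonal: diag(h_aa, h_bb). Second derivatives: h_aa(-3)=-36, h_aa(-2)=24, h_aa(0)=-72; h_bb(-4)=-480, h_bb(1)=180, h_bb(4)=-288.
Local maxima occur where both diagonal entries negative: (-3, -4), (-3, 4), (0, -4), (0, 4). Count: 4.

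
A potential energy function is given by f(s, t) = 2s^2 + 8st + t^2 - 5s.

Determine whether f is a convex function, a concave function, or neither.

f is quadratic, so its Hessian is the constant matrix H = [[4, 8], [8, 2]].
det(H) = -56, tr(H) = 6.
det(H) < 0, so H is indefinite: neither convex nor concave.

neither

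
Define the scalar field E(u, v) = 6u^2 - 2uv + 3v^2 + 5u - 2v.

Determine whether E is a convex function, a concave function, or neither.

convex

E is quadratic, so its Hessian is the constant matrix H = [[12, -2], [-2, 6]].
det(H) = 68, tr(H) = 18.
det(H) > 0 and tr(H) > 0, so H is positive definite everywhere: convex.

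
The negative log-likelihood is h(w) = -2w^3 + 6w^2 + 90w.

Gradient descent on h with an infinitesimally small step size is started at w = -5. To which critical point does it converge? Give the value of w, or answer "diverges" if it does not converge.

-3

h'(w) = -6(w - 5)(w + 3), so h'(-5) = -120.
Gradient descent moves in the -h' direction, i.e. w is increasing.
The nearest critical point in that direction is w = -3, where h'' = 48 > 0 (a local minimum). The iterate converges there.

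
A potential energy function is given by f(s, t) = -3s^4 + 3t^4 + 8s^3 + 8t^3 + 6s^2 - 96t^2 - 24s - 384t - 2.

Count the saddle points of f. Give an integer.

5

f separates as a function of s plus a function of t, so ∇f=0 decouples.
∂f/∂s = -12(s - 2)(s - 1)(s + 1) = 0 at s ∈ {-1, 1, 2}; ∂f/∂t = 12(t - 4)(t + 2)(t + 4) = 0 at t ∈ {-4, -2, 4}.
The Hessian is diagonal: diag(f_ss, f_tt). Second derivatives: f_ss(-1)=-72, f_ss(1)=24, f_ss(2)=-36; f_tt(-4)=192, f_tt(-2)=-144, f_tt(4)=576.
Saddle points occur where the two diagonal entries have opposite signs: (-1, -4), (-1, 4), (1, -2), (2, -4), (2, 4). Count: 5.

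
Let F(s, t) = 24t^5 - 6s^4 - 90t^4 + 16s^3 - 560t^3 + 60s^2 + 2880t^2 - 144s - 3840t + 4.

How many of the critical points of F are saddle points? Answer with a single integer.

F separates as a function of s plus a function of t, so ∇F=0 decouples.
∂F/∂s = -24(s - 3)(s - 1)(s + 2) = 0 at s ∈ {-2, 1, 3}; ∂F/∂t = 120(t - 4)(t - 2)(t - 1)(t + 4) = 0 at t ∈ {-4, 1, 2, 4}.
The Hessian is diagonal: diag(F_ss, F_tt). Second derivatives: F_ss(-2)=-360, F_ss(1)=144, F_ss(3)=-240; F_tt(-4)=-28800, F_tt(1)=1800, F_tt(2)=-1440, F_tt(4)=5760.
Saddle points occur where the two diagonal entries have opposite signs: (-2, 1), (-2, 4), (1, -4), (1, 2), (3, 1), (3, 4). Count: 6.

6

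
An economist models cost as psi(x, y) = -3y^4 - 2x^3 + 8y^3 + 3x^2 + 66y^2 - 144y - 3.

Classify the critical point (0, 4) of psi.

saddle point

The mixed partial ∂²psi/∂x∂y is 0, so the Hessian at any point is diag(psi_xx, psi_yy) = diag(6(-2x + 1), 12(-3y^2 + 4y + 11)).
At (0, 4): H = diag(6, -252).
The eigenvalues have opposite signs, so H is indefinite: a saddle point.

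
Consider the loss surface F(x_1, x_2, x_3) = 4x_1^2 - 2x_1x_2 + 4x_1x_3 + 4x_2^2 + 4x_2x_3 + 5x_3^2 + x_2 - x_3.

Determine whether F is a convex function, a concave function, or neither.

convex

F is quadratic, so its Hessian is the constant matrix H = [[8, -2, 4], [-2, 8, 4], [4, 4, 10]].
Leading principal minors: 8, 60, 280.
All positive ⇒ H ≻ 0 ⇒ convex.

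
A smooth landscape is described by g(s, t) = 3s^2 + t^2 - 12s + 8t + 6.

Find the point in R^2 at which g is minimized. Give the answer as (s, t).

g(s,t) separates as P(s) + Q(t) + 6, so its minimum is min P + min Q + 6.
P'(s) = 6s - 12 vanishes at s ∈ {2}; Q'(t) = 2(t + 4) vanishes at t ∈ {-4}.
Local minima of P (where P''>0): P(2)=-12. Local minima of Q: Q(-4)=-16.
So the global minimum of g is P(2) + Q(-4) + 6 = -12 − 16 + 6 = -22, attained at (2, -4).

(2, -4)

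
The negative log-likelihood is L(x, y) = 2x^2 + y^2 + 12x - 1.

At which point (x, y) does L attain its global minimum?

(-3, 0)

L(x,y) separates as P(x) + Q(y) − 1, so its minimum is min P + min Q − 1.
P'(x) = 4x + 12 vanishes at x ∈ {-3}; Q'(y) = 2y vanishes at y ∈ {0}.
Local minima of P (where P''>0): P(-3)=-18. Local minima of Q: Q(0)=0.
So the global minimum of L is P(-3) + Q(0) − 1 = -18 + 0 − 1 = -19, attained at (-3, 0).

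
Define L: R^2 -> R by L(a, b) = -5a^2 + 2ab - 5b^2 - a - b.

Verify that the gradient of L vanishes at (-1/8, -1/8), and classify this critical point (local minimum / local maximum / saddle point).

∇L = (-10a + 2b - 1, 2a - 10b - 1); substituting (-1/8, -1/8) gives ∇L = (0, 0), so (-1/8, -1/8) is indeed a critical point.
The Hessian of L is constant: H = [[-10, 2], [2, -10]].
det(H) = (-10)·(-10) − 2² = 96.
det(H) > 0 and tr(H) = -20 < 0, so H is negative definite and the point is a local maximum.

local maximum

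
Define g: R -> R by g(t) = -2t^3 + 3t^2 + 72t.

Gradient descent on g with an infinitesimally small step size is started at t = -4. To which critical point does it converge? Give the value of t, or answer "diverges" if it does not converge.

-3

g'(t) = -6(t - 4)(t + 3), so g'(-4) = -48.
Gradient descent moves in the -g' direction, i.e. t is increasing.
The nearest critical point in that direction is t = -3, where g'' = 42 > 0 (a local minimum). The iterate converges there.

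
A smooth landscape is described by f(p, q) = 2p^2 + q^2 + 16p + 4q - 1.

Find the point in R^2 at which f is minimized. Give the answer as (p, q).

(-4, -2)

f(p,q) separates as A(p) + B(q) − 1, so its minimum is min A + min B − 1.
A'(p) = 4p + 16 vanishes at p ∈ {-4}; B'(q) = 2q + 4 vanishes at q ∈ {-2}.
Local minima of A (where A''>0): A(-4)=-32. Local minima of B: B(-2)=-4.
So the global minimum of f is A(-4) + B(-2) − 1 = -32 − 4 − 1 = -37, attained at (-4, -2).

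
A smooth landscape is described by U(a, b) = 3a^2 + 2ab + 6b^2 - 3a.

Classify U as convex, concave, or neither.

convex

U is quadratic, so its Hessian is the constant matrix H = [[6, 2], [2, 12]].
det(H) = 68, tr(H) = 18.
det(H) > 0 and tr(H) > 0, so H is positive definite everywhere: convex.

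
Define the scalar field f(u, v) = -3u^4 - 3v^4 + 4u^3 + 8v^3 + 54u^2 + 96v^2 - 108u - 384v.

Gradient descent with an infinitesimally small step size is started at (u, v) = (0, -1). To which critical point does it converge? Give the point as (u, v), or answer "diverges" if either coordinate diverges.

(1, 2)

f is separable, so gradient descent decouples: u follows -∂f/∂u, v follows -∂f/∂v.
∂f/∂u = -12(u - 3)(u - 1)(u + 3); at u=0 this is -108, so u increases.
∂f/∂v = -12(v - 4)(v - 2)(v + 4); at v=-1 this is -540, so v increases.
u converges to its nearest critical value 1 (a local min of the u-part); v converges to 2. The iterate converges to (1, 2).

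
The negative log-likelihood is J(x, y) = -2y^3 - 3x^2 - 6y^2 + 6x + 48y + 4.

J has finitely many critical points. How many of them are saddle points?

J separates as a function of x plus a function of y, so ∇J=0 decouples.
∂J/∂x = -6(x - 1) = 0 at x ∈ {1}; ∂J/∂y = -6(y - 2)(y + 4) = 0 at y ∈ {-4, 2}.
The Hessian is diagonal: diag(J_xx, J_yy). Second derivatives: J_xx(1)=-6; J_yy(-4)=36, J_yy(2)=-36.
Saddle points occur where the two diagonal entries have opposite signs: (1, -4). Count: 1.

1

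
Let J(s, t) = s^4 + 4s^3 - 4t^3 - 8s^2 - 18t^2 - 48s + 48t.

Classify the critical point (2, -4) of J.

local minimum

The mixed partial ∂²J/∂s∂t is 0, so the Hessian at any point is diag(J_ss, J_tt) = diag(4(3s^2 + 6s - 4), -12(2t + 3)).
At (2, -4): H = diag(80, 60).
Both eigenvalues are positive, so H is positive definite: a local minimum.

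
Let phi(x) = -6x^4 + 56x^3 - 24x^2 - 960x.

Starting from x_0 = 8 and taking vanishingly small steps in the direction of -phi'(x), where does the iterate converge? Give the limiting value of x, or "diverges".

diverges

phi'(x) = -24(x - 5)(x - 4)(x + 2), so phi'(8) = -2880.
Gradient descent moves in the -phi' direction, i.e. x is increasing.
There is no critical point above x=8, and phi' keeps the same sign, so the iterate runs off to +∞.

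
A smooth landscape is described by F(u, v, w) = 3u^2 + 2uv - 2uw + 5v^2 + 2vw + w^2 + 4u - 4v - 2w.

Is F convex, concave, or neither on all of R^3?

convex

F is quadratic, so its Hessian is the constant matrix H = [[6, 2, -2], [2, 10, 2], [-2, 2, 2]].
Leading principal minors: 6, 56, 32.
All positive ⇒ H ≻ 0 ⇒ convex.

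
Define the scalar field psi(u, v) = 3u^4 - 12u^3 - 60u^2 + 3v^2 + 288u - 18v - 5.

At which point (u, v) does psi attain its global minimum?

(-3, 3)

psi(u,v) separates as P(u) + Q(v) − 5, so its minimum is min P + min Q − 5.
P'(u) = 12(u - 4)(u - 2)(u + 3) vanishes at u ∈ {-3, 2, 4}; Q'(v) = 6v - 18 vanishes at v ∈ {3}.
Local minima of P (where P''>0): P(-3)=-837, P(4)=192. Local minima of Q: Q(3)=-27.
So the global minimum of psi is P(-3) + Q(3) − 5 = -837 − 27 − 5 = -869, attained at (-3, 3).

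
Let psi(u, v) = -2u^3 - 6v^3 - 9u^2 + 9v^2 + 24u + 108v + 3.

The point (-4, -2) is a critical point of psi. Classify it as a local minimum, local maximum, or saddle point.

local minimum

The mixed partial ∂²psi/∂u∂v is 0, so the Hessian at any point is diag(psi_uu, psi_vv) = diag(-6(2u + 3), 18(-2v + 1)).
At (-4, -2): H = diag(30, 90).
Both eigenvalues are positive, so H is positive definite: a local minimum.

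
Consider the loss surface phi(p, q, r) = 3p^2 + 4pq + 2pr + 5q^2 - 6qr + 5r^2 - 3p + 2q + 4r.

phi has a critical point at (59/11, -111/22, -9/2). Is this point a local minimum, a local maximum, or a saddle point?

The Hessian is constant: H = [[6, 4, 2], [4, 10, -6], [2, -6, 10]].
Leading principal minors: Δ₁ = 6, Δ₂ = 44, Δ₃ = 88.
All leading minors are positive, so H is positive definite: a local minimum.

local minimum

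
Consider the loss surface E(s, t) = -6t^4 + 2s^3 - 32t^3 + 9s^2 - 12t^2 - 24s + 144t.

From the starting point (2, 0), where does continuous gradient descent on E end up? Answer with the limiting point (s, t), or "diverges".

(1, -2)

E is separable, so gradient descent decouples: s follows -∂E/∂s, t follows -∂E/∂t.
∂E/∂s = 6(s - 1)(s + 4); at s=2 this is 36, so s decreases.
∂E/∂t = -24(t - 1)(t + 2)(t + 3); at t=0 this is 144, so t decreases.
s converges to its nearest critical value 1 (a local min of the s-part); t converges to -2. The iterate converges to (1, -2).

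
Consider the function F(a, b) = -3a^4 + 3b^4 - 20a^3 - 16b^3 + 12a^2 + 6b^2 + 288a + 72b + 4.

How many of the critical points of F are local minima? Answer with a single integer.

F separates as a function of a plus a function of b, so ∇F=0 decouples.
∂F/∂a = -12(a - 2)(a + 3)(a + 4) = 0 at a ∈ {-4, -3, 2}; ∂F/∂b = 12(b - 3)(b - 2)(b + 1) = 0 at b ∈ {-1, 2, 3}.
The Hessian is diagonal: diag(F_aa, F_bb). Second derivatives: F_aa(-4)=-72, F_aa(-3)=60, F_aa(2)=-360; F_bb(-1)=144, F_bb(2)=-36, F_bb(3)=48.
Local minima occur where both diagonal entries positive: (-3, -1), (-3, 3). Count: 2.

2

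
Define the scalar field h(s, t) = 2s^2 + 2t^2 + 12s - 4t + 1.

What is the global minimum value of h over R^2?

-19

h(s,t) separates as P(s) + Q(t) + 1, so its minimum is min P + min Q + 1.
P'(s) = 4s + 12 vanishes at s ∈ {-3}; Q'(t) = 4(t - 1) vanishes at t ∈ {1}.
Local minima of P (where P''>0): P(-3)=-18. Local minima of Q: Q(1)=-2.
So the global minimum of h is P(-3) + Q(1) + 1 = -18 − 2 + 1 = -19, attained at (-3, 1).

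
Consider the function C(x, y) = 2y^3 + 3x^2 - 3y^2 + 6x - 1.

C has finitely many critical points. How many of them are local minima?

1

C separates as a function of x plus a function of y, so ∇C=0 decouples.
∂C/∂x = 6(x + 1) = 0 at x ∈ {-1}; ∂C/∂y = 6y(y - 1) = 0 at y ∈ {0, 1}.
The Hessian is diagonal: diag(C_xx, C_yy). Second derivatives: C_xx(-1)=6; C_yy(0)=-6, C_yy(1)=6.
Local minima occur where both diagonal entries positive: (-1, 1). Count: 1.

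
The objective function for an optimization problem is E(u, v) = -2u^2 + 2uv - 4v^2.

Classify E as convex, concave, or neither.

E is quadratic, so its Hessian is the constant matrix H = [[-4, 2], [2, -8]].
det(H) = 28, tr(H) = -12.
det(H) > 0 and tr(H) < 0, so H is negative definite everywhere: concave.

concave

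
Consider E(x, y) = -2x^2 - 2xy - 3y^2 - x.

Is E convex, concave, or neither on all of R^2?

E is quadratic, so its Hessian is the constant matrix H = [[-4, -2], [-2, -6]].
det(H) = 20, tr(H) = -10.
det(H) > 0 and tr(H) < 0, so H is negative definite everywhere: concave.

concave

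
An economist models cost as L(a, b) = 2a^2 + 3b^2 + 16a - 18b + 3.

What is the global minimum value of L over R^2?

L(a,b) separates as P(a) + Q(b) + 3, so its minimum is min P + min Q + 3.
P'(a) = 4a + 16 vanishes at a ∈ {-4}; Q'(b) = 6b - 18 vanishes at b ∈ {3}.
Local minima of P (where P''>0): P(-4)=-32. Local minima of Q: Q(3)=-27.
So the global minimum of L is P(-4) + Q(3) + 3 = -32 − 27 + 3 = -56, attained at (-4, 3).

-56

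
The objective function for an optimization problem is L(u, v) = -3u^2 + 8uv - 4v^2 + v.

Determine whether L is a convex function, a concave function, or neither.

neither

L is quadratic, so its Hessian is the constant matrix H = [[-6, 8], [8, -8]].
det(H) = -16, tr(H) = -14.
det(H) < 0, so H is indefinite: neither convex nor concave.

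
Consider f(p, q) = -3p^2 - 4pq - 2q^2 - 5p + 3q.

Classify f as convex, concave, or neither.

concave

f is quadratic, so its Hessian is the constant matrix H = [[-6, -4], [-4, -4]].
det(H) = 8, tr(H) = -10.
det(H) > 0 and tr(H) < 0, so H is negative definite everywhere: concave.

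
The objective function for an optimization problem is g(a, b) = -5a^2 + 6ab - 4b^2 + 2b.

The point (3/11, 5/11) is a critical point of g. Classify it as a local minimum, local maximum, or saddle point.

The Hessian of g is constant: H = [[-10, 6], [6, -8]].
det(H) = (-10)·(-8) − 6² = 44.
det(H) > 0 and tr(H) = -18 < 0, so H is negative definite and the point is a local maximum.

local maximum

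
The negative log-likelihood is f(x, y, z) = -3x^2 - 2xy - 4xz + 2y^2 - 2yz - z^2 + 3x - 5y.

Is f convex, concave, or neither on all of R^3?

neither

f is quadratic, so its Hessian is the constant matrix H = [[-6, -2, -4], [-2, 4, -2], [-4, -2, -2]].
Leading principal minors: -6, -28, -16.
Neither pattern holds ⇒ H is indefinite ⇒ neither convex nor concave.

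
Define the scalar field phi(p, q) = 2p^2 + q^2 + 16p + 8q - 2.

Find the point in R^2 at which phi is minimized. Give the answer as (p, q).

phi(p,q) separates as A(p) + B(q) − 2, so its minimum is min A + min B − 2.
A'(p) = 4p + 16 vanishes at p ∈ {-4}; B'(q) = 2q + 8 vanishes at q ∈ {-4}.
Local minima of A (where A''>0): A(-4)=-32. Local minima of B: B(-4)=-16.
So the global minimum of phi is A(-4) + B(-4) − 2 = -32 − 16 − 2 = -50, attained at (-4, -4).

(-4, -4)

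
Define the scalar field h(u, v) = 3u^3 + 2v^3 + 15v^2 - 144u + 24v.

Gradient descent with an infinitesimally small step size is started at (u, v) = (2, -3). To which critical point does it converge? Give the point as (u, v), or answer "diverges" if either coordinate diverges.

h is separable, so gradient descent decouples: u follows -∂h/∂u, v follows -∂h/∂v.
∂h/∂u = 9(u - 4)(u + 4); at u=2 this is -108, so u increases.
∂h/∂v = 6(v + 1)(v + 4); at v=-3 this is -12, so v increases.
u converges to its nearest critical value 4 (a local min of the u-part); v converges to -1. The iterate converges to (4, -1).

(4, -1)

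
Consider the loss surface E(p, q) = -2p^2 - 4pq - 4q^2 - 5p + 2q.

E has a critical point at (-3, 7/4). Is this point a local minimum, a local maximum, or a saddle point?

The Hessian of E is constant: H = [[-4, -4], [-4, -8]].
det(H) = (-4)·(-8) − (-4)² = 16.
det(H) > 0 and tr(H) = -12 < 0, so H is negative definite and the point is a local maximum.

local maximum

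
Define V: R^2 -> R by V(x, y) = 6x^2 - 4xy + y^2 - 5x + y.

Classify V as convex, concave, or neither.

V is quadratic, so its Hessian is the constant matrix H = [[12, -4], [-4, 2]].
det(H) = 8, tr(H) = 14.
det(H) > 0 and tr(H) > 0, so H is positive definite everywhere: convex.

convex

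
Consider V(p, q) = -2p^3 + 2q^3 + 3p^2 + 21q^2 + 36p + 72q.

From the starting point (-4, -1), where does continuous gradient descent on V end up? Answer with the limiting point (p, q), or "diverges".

V is separable, so gradient descent decouples: p follows -∂V/∂p, q follows -∂V/∂q.
∂V/∂p = -6(p - 3)(p + 2); at p=-4 this is -84, so p increases.
∂V/∂q = 6(q + 3)(q + 4); at q=-1 this is 36, so q decreases.
p converges to its nearest critical value -2 (a local min of the p-part); q converges to -3. The iterate converges to (-2, -3).

(-2, -3)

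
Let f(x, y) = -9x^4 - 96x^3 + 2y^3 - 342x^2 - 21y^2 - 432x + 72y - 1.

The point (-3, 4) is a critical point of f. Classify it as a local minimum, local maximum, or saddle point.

The mixed partial ∂²f/∂x∂y is 0, so the Hessian at any point is diag(f_xx, f_yy) = diag(-36(3x^2 + 16x + 19), 6(2y - 7)).
At (-3, 4): H = diag(72, 6).
Both eigenvalues are positive, so H is positive definite: a local minimum.

local minimum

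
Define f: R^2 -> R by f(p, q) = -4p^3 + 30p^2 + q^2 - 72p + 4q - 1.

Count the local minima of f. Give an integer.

1

f separates as a function of p plus a function of q, so ∇f=0 decouples.
∂f/∂p = -12(p - 3)(p - 2) = 0 at p ∈ {2, 3}; ∂f/∂q = 2(q + 2) = 0 at q ∈ {-2}.
The Hessian is diagonal: diag(f_pp, f_qq). Second derivatives: f_pp(2)=12, f_pp(3)=-12; f_qq(-2)=2.
Local minima occur where both diagonal entries positive: (2, -2). Count: 1.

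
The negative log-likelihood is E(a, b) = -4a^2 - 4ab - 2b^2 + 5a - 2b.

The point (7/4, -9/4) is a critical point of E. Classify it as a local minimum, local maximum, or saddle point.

The Hessian of E is constant: H = [[-8, -4], [-4, -4]].
det(H) = (-8)·(-4) − (-4)² = 16.
det(H) > 0 and tr(H) = -12 < 0, so H is negative definite and the point is a local maximum.

local maximum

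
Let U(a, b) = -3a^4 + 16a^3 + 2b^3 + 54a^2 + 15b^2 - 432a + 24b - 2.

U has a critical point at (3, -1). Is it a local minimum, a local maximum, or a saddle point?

The mixed partial ∂²U/∂a∂b is 0, so the Hessian at any point is diag(U_aa, U_bb) = diag(12(-3a^2 + 8a + 9), 6(2b + 5)).
At (3, -1): H = diag(72, 18).
Both eigenvalues are positive, so H is positive definite: a local minimum.

local minimum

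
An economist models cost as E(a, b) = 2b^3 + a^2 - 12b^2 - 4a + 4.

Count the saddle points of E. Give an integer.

1

E separates as a function of a plus a function of b, so ∇E=0 decouples.
∂E/∂a = 2(a - 2) = 0 at a ∈ {2}; ∂E/∂b = 6b(b - 4) = 0 at b ∈ {0, 4}.
The Hessian is diagonal: diag(E_aa, E_bb). Second derivatives: E_aa(2)=2; E_bb(0)=-24, E_bb(4)=24.
Saddle points occur where the two diagonal entries have opposite signs: (2, 0). Count: 1.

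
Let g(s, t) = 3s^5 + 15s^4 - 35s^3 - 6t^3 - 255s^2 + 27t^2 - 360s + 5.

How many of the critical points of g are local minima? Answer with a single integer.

2

g separates as a function of s plus a function of t, so ∇g=0 decouples.
∂g/∂s = 15(s - 3)(s + 1)(s + 2)(s + 4) = 0 at s ∈ {-4, -2, -1, 3}; ∂g/∂t = -18t(t - 3) = 0 at t ∈ {0, 3}.
The Hessian is diagonal: diag(g_ss, g_tt). Second derivatives: g_ss(-4)=-630, g_ss(-2)=150, g_ss(-1)=-180, g_ss(3)=2100; g_tt(0)=54, g_tt(3)=-54.
Local minima occur where both diagonal entries positive: (-2, 0), (3, 0). Count: 2.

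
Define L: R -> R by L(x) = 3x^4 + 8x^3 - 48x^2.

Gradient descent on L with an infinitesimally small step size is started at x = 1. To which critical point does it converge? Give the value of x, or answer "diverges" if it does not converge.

L'(x) = 12x(x - 2)(x + 4), so L'(1) = -60.
Gradient descent moves in the -L' direction, i.e. x is increasing.
The nearest critical point in that direction is x = 2, where L'' = 144 > 0 (a local minimum). The iterate converges there.

2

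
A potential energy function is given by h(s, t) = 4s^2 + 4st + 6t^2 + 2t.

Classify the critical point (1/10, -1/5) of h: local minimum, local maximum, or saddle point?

The Hessian of h is constant: H = [[8, 4], [4, 12]].
det(H) = 8·12 − 4² = 80.
det(H) > 0 and tr(H) = 20 > 0, so H is positive definite and the point is a local minimum.

local minimum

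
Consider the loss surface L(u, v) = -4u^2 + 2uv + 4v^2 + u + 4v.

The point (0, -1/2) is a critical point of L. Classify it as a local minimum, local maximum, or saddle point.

saddle point

The Hessian of L is constant: H = [[-8, 2], [2, 8]].
det(H) = (-8)·8 − 2² = -68.
Since det(H) < 0, H is indefinite and the critical point is a saddle point.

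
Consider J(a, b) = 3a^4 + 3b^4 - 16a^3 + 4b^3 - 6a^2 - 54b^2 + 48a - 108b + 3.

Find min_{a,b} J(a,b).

J(a,b) separates as P(a) + Q(b) + 3, so its minimum is min P + min Q + 3.
P'(a) = 12(a - 4)(a - 1)(a + 1) vanishes at a ∈ {-1, 1, 4}; Q'(b) = 12(b - 3)(b + 1)(b + 3) vanishes at b ∈ {-3, -1, 3}.
Local minima of P (where P''>0): P(-1)=-35, P(4)=-160. Local minima of Q: Q(-3)=-27, Q(3)=-459.
So the global minimum of J is P(4) + Q(3) + 3 = -160 − 459 + 3 = -616, attained at (4, 3).

-616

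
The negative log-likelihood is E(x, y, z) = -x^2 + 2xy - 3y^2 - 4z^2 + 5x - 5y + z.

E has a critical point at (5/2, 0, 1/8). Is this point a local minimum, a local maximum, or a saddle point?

local maximum

The Hessian is constant: H = [[-2, 2, 0], [2, -6, 0], [0, 0, -8]].
Leading principal minors: Δ₁ = -2, Δ₂ = 8, Δ₃ = -64.
The minors alternate sign starting negative (−, +, −), so H is negative definite: a local maximum.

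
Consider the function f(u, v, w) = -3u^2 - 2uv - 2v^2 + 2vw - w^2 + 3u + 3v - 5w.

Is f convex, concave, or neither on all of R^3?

concave

f is quadratic, so its Hessian is the constant matrix H = [[-6, -2, 0], [-2, -4, 2], [0, 2, -2]].
Leading principal minors: -6, 20, -16.
Signs alternate −, +, − ⇒ H ≺ 0 ⇒ concave.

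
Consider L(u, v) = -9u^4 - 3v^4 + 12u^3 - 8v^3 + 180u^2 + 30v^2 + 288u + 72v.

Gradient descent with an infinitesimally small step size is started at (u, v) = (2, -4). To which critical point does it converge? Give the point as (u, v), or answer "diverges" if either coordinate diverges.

L is separable, so gradient descent decouples: u follows -∂L/∂u, v follows -∂L/∂v.
∂L/∂u = -36(u - 4)(u + 1)(u + 2); at u=2 this is 864, so u decreases.
∂L/∂v = -12(v - 2)(v + 1)(v + 3); at v=-4 this is 216, so v decreases.
The v-coordinate has no critical point in that direction and runs off to infinity.

diverges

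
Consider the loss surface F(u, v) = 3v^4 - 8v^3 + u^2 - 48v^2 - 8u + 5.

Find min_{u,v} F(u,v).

F(u,v) separates as P(u) + Q(v) + 5, so its minimum is min P + min Q + 5.
P'(u) = 2u - 8 vanishes at u ∈ {4}; Q'(v) = 12v(v - 4)(v + 2) vanishes at v ∈ {-2, 0, 4}.
Local minima of P (where P''>0): P(4)=-16. Local minima of Q: Q(-2)=-80, Q(4)=-512.
So the global minimum of F is P(4) + Q(4) + 5 = -16 − 512 + 5 = -523, attained at (4, 4).

-523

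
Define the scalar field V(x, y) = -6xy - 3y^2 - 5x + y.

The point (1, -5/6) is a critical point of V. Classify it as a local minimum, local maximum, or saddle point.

The Hessian of V is constant: H = [[0, -6], [-6, -6]].
det(H) = 0·(-6) − (-6)² = -36.
Since det(H) < 0, H is indefinite and the critical point is a saddle point.

saddle point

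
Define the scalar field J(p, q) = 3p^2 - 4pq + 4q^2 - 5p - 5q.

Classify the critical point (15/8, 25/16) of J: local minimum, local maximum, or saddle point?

local minimum

The Hessian of J is constant: H = [[6, -4], [-4, 8]].
det(H) = 6·8 − (-4)² = 32.
det(H) > 0 and tr(H) = 14 > 0, so H is positive definite and the point is a local minimum.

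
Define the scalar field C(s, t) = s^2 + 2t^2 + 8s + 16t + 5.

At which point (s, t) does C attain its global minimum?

(-4, -4)

C(s,t) separates as P(s) + Q(t) + 5, so its minimum is min P + min Q + 5.
P'(s) = 2s + 8 vanishes at s ∈ {-4}; Q'(t) = 4(t + 4) vanishes at t ∈ {-4}.
Local minima of P (where P''>0): P(-4)=-16. Local minima of Q: Q(-4)=-32.
So the global minimum of C is P(-4) + Q(-4) + 5 = -16 − 32 + 5 = -43, attained at (-4, -4).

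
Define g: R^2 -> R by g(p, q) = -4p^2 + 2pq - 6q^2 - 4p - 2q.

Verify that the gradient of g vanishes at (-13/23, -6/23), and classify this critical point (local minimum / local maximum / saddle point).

∇g = (-8p + 2q - 4, 2p - 12q - 2); substituting (-13/23, -6/23) gives ∇g = (0, 0), so (-13/23, -6/23) is indeed a critical point.
The Hessian of g is constant: H = [[-8, 2], [2, -12]].
det(H) = (-8)·(-12) − 2² = 92.
det(H) > 0 and tr(H) = -20 < 0, so H is negative definite and the point is a local maximum.

local maximum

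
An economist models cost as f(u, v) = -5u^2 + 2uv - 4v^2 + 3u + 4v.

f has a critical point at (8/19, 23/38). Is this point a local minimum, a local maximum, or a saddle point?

local maximum

The Hessian of f is constant: H = [[-10, 2], [2, -8]].
det(H) = (-10)·(-8) − 2² = 76.
det(H) > 0 and tr(H) = -18 < 0, so H is negative definite and the point is a local maximum.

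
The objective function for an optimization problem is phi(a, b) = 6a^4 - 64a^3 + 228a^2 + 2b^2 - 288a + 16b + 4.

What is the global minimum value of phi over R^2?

-146

phi(a,b) separates as P(a) + Q(b) + 4, so its minimum is min P + min Q + 4.
P'(a) = 24(a - 4)(a - 3)(a - 1) vanishes at a ∈ {1, 3, 4}; Q'(b) = 4b + 16 vanishes at b ∈ {-4}.
Local minima of P (where P''>0): P(1)=-118, P(4)=-64. Local minima of Q: Q(-4)=-32.
So the global minimum of phi is P(1) + Q(-4) + 4 = -118 − 32 + 4 = -146, attained at (1, -4).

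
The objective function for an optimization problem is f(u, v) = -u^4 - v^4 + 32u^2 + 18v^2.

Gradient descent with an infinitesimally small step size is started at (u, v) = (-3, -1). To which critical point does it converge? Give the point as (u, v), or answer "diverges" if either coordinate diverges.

f is separable, so gradient descent decouples: u follows -∂f/∂u, v follows -∂f/∂v.
∂f/∂u = -4u(u - 4)(u + 4); at u=-3 this is -84, so u increases.
∂f/∂v = -4v(v - 3)(v + 3); at v=-1 this is -32, so v increases.
u converges to its nearest critical value 0 (a local min of the u-part); v converges to 0. The iterate converges to (0, 0).

(0, 0)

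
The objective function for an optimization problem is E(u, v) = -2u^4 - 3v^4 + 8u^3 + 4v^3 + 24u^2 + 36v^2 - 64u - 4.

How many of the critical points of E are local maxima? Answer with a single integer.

4

E separates as a function of u plus a function of v, so ∇E=0 decouples.
∂E/∂u = -8(u - 4)(u - 1)(u + 2) = 0 at u ∈ {-2, 1, 4}; ∂E/∂v = -12v(v - 3)(v + 2) = 0 at v ∈ {-2, 0, 3}.
The Hessian is diagonal: diag(E_uu, E_vv). Second derivatives: E_uu(-2)=-144, E_uu(1)=72, E_uu(4)=-144; E_vv(-2)=-120, E_vv(0)=72, E_vv(3)=-180.
Local maxima occur where both diagonal entries negative: (-2, -2), (-2, 3), (4, -2), (4, 3). Count: 4.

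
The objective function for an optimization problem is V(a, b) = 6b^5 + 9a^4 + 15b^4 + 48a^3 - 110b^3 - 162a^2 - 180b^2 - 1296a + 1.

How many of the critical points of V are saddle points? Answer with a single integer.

V separates as a function of a plus a function of b, so ∇V=0 decouples.
∂V/∂a = 36(a - 3)(a + 3)(a + 4) = 0 at a ∈ {-4, -3, 3}; ∂V/∂b = 30b(b - 3)(b + 1)(b + 4) = 0 at b ∈ {-4, -1, 0, 3}.
The Hessian is diagonal: diag(V_aa, V_bb). Second derivatives: V_aa(-4)=252, V_aa(-3)=-216, V_aa(3)=1512; V_bb(-4)=-2520, V_bb(-1)=360, V_bb(0)=-360, V_bb(3)=2520.
Saddle points occur where the two diagonal entries have opposite signs: (-4, -4), (-4, 0), (-3, -1), (-3, 3), (3, -4), (3, 0). Count: 6.

6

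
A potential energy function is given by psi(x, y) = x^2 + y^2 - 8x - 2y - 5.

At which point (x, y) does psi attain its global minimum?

(4, 1)

psi(x,y) separates as P(x) + Q(y) − 5, so its minimum is min P + min Q − 5.
P'(x) = 2x - 8 vanishes at x ∈ {4}; Q'(y) = 2y - 2 vanishes at y ∈ {1}.
Local minima of P (where P''>0): P(4)=-16. Local minima of Q: Q(1)=-1.
So the global minimum of psi is P(4) + Q(1) − 5 = -16 − 1 − 5 = -22, attained at (4, 1).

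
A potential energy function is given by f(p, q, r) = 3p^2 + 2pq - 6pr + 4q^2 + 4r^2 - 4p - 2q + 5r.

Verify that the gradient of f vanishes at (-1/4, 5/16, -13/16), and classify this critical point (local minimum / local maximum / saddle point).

∇f = (6p + 2q - 6r - 4, 2p + 8q - 2, -6p + 8r + 5); substituting (-1/4, 5/16, -13/16) gives ∇f = (0, 0, 0), so (-1/4, 5/16, -13/16) is indeed a critical point.
The Hessian is constant: H = [[6, 2, -6], [2, 8, 0], [-6, 0, 8]].
Leading principal minors: Δ₁ = 6, Δ₂ = 44, Δ₃ = 64.
All leading minors are positive, so H is positive definite: a local minimum.

local minimum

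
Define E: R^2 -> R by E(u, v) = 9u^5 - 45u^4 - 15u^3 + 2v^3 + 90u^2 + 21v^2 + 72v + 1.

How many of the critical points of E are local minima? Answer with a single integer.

E separates as a function of u plus a function of v, so ∇E=0 decouples.
∂E/∂u = 45u(u - 4)(u - 1)(u + 1) = 0 at u ∈ {-1, 0, 1, 4}; ∂E/∂v = 6(v + 3)(v + 4) = 0 at v ∈ {-4, -3}.
The Hessian is diagonal: diag(E_uu, E_vv). Second derivatives: E_uu(-1)=-450, E_uu(0)=180, E_uu(1)=-270, E_uu(4)=2700; E_vv(-4)=-6, E_vv(-3)=6.
Local minima occur where both diagonal entries positive: (0, -3), (4, -3). Count: 2.

2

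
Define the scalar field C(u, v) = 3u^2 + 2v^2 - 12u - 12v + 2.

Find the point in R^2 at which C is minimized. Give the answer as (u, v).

(2, 3)

C(u,v) separates as P(u) + Q(v) + 2, so its minimum is min P + min Q + 2.
P'(u) = 6u - 12 vanishes at u ∈ {2}; Q'(v) = 4v - 12 vanishes at v ∈ {3}.
Local minima of P (where P''>0): P(2)=-12. Local minima of Q: Q(3)=-18.
So the global minimum of C is P(2) + Q(3) + 2 = -12 − 18 + 2 = -28, attained at (2, 3).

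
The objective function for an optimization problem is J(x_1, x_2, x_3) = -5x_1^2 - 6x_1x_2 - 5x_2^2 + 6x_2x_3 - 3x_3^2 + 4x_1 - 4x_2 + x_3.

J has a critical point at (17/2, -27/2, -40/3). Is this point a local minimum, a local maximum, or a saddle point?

The Hessian is constant: H = [[-10, -6, 0], [-6, -10, 6], [0, 6, -6]].
Leading principal minors: Δ₁ = -10, Δ₂ = 64, Δ₃ = -24.
The minors alternate sign starting negative (−, +, −), so H is negative definite: a local maximum.

local maximum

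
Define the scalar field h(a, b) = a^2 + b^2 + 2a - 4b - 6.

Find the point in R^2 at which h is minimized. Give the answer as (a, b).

(-1, 2)

h(a,b) separates as P(a) + Q(b) − 6, so its minimum is min P + min Q − 6.
P'(a) = 2a + 2 vanishes at a ∈ {-1}; Q'(b) = 2b - 4 vanishes at b ∈ {2}.
Local minima of P (where P''>0): P(-1)=-1. Local minima of Q: Q(2)=-4.
So the global minimum of h is P(-1) + Q(2) − 6 = -1 − 4 − 6 = -11, attained at (-1, 2).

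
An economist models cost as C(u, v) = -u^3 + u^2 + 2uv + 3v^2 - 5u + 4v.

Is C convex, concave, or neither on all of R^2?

neither

The term -u^3 is cubic, so the Hessian is not constant.
∂²C/∂u² = -6u + 2, which takes both signs as u varies (negative for sufficiently large u). A diagonal entry of the Hessian changing sign means the Hessian is neither positive- nor negative-semidefinite on all of R^2.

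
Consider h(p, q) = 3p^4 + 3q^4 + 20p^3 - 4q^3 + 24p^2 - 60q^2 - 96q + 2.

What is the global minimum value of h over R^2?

-958

h(p,q) separates as A(p) + B(q) + 2, so its minimum is min A + min B + 2.
A'(p) = 12p(p + 1)(p + 4) vanishes at p ∈ {-4, -1, 0}; B'(q) = 12(q - 4)(q + 1)(q + 2) vanishes at q ∈ {-2, -1, 4}.
Local minima of A (where A''>0): A(-4)=-128, A(0)=0. Local minima of B: B(-2)=32, B(4)=-832.
So the global minimum of h is A(-4) + B(4) + 2 = -128 − 832 + 2 = -958, attained at (-4, 4).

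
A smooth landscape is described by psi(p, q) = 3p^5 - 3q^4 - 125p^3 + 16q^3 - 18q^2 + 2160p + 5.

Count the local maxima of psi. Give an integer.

psi separates as a function of p plus a function of q, so ∇psi=0 decouples.
∂psi/∂p = 15(p - 4)(p - 3)(p + 3)(p + 4) = 0 at p ∈ {-4, -3, 3, 4}; ∂psi/∂q = -12q(q - 3)(q - 1) = 0 at q ∈ {0, 1, 3}.
The Hessian is diagonal: diag(psi_pp, psi_qq). Second derivatives: psi_pp(-4)=-840, psi_pp(-3)=630, psi_pp(3)=-630, psi_pp(4)=840; psi_qq(0)=-36, psi_qq(1)=24, psi_qq(3)=-72.
Local maxima occur where both diagonal entries negative: (-4, 0), (-4, 3), (3, 0), (3, 3). Count: 4.

4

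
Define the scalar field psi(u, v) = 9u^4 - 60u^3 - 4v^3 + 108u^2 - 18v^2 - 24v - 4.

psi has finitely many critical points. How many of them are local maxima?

1

psi separates as a function of u plus a function of v, so ∇psi=0 decouples.
∂psi/∂u = 36u(u - 3)(u - 2) = 0 at u ∈ {0, 2, 3}; ∂psi/∂v = -12(v + 1)(v + 2) = 0 at v ∈ {-2, -1}.
The Hessian is diagonal: diag(psi_uu, psi_vv). Second derivatives: psi_uu(0)=216, psi_uu(2)=-72, psi_uu(3)=108; psi_vv(-2)=12, psi_vv(-1)=-12.
Local maxima occur where both diagonal entries negative: (2, -1). Count: 1.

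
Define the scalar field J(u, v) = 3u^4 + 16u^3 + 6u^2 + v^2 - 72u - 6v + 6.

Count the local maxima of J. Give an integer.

J separates as a function of u plus a function of v, so ∇J=0 decouples.
∂J/∂u = 12(u - 1)(u + 2)(u + 3) = 0 at u ∈ {-3, -2, 1}; ∂J/∂v = 2(v - 3) = 0 at v ∈ {3}.
The Hessian is diagonal: diag(J_uu, J_vv). Second derivatives: J_uu(-3)=48, J_uu(-2)=-36, J_uu(1)=144; J_vv(3)=2.
Local maxima occur where both diagonal entries negative: none. Count: 0.

0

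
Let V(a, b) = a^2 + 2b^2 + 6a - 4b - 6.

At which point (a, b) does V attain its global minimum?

V(a,b) separates as P(a) + Q(b) − 6, so its minimum is min P + min Q − 6.
P'(a) = 2a + 6 vanishes at a ∈ {-3}; Q'(b) = 4b - 4 vanishes at b ∈ {1}.
Local minima of P (where P''>0): P(-3)=-9. Local minima of Q: Q(1)=-2.
So the global minimum of V is P(-3) + Q(1) − 6 = -9 − 2 − 6 = -17, attained at (-3, 1).

(-3, 1)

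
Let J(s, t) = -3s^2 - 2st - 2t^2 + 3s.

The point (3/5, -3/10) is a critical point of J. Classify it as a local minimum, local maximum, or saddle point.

The Hessian of J is constant: H = [[-6, -2], [-2, -4]].
det(H) = (-6)·(-4) − (-2)² = 20.
det(H) > 0 and tr(H) = -10 < 0, so H is negative definite and the point is a local maximum.

local maximum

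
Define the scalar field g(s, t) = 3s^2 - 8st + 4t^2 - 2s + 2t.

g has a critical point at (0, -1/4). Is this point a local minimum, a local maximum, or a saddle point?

saddle point

The Hessian of g is constant: H = [[6, -8], [-8, 8]].
det(H) = 6·8 − (-8)² = -16.
Since det(H) < 0, H is indefinite and the critical point is a saddle point.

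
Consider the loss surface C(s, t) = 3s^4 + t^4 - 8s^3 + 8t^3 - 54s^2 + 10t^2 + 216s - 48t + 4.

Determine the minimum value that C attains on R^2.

-700

C(s,t) separates as P(s) + Q(t) + 4, so its minimum is min P + min Q + 4.
P'(s) = 12(s - 3)(s - 2)(s + 3) vanishes at s ∈ {-3, 2, 3}; Q'(t) = 4(t - 1)(t + 3)(t + 4) vanishes at t ∈ {-4, -3, 1}.
Local minima of P (where P''>0): P(-3)=-675, P(3)=189. Local minima of Q: Q(-4)=96, Q(1)=-29.
So the global minimum of C is P(-3) + Q(1) + 4 = -675 − 29 + 4 = -700, attained at (-3, 1).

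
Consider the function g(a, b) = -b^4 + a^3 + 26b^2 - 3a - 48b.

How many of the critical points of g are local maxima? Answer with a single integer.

2

g separates as a function of a plus a function of b, so ∇g=0 decouples.
∂g/∂a = 3(a - 1)(a + 1) = 0 at a ∈ {-1, 1}; ∂g/∂b = -4(b - 3)(b - 1)(b + 4) = 0 at b ∈ {-4, 1, 3}.
The Hessian is diagonal: diag(g_aa, g_bb). Second derivatives: g_aa(-1)=-6, g_aa(1)=6; g_bb(-4)=-140, g_bb(1)=40, g_bb(3)=-56.
Local maxima occur where both diagonal entries negative: (-1, -4), (-1, 3). Count: 2.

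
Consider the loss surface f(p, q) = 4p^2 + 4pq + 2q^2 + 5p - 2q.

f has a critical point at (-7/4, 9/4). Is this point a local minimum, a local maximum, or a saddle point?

local minimum

The Hessian of f is constant: H = [[8, 4], [4, 4]].
det(H) = 8·4 − 4² = 16.
det(H) > 0 and tr(H) = 12 > 0, so H is positive definite and the point is a local minimum.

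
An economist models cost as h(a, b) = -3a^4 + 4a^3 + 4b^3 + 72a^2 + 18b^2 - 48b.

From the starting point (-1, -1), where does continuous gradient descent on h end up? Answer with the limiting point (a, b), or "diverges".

h is separable, so gradient descent decouples: a follows -∂h/∂a, b follows -∂h/∂b.
∂h/∂a = -12a(a - 4)(a + 3); at a=-1 this is -120, so a increases.
∂h/∂b = 12(b - 1)(b + 4); at b=-1 this is -72, so b increases.
a converges to its nearest critical value 0 (a local min of the a-part); b converges to 1. The iterate converges to (0, 1).

(0, 1)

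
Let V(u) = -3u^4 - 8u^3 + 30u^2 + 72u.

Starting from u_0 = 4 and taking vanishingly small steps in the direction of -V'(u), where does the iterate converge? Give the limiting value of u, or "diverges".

diverges

V'(u) = -12(u - 2)(u + 1)(u + 3), so V'(4) = -840.
Gradient descent moves in the -V' direction, i.e. u is increasing.
There is no critical point above u=4, and V' keeps the same sign, so the iterate runs off to +∞.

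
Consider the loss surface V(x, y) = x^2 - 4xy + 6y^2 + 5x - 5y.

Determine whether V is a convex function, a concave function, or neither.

convex

V is quadratic, so its Hessian is the constant matrix H = [[2, -4], [-4, 12]].
det(H) = 8, tr(H) = 14.
det(H) > 0 and tr(H) > 0, so H is positive definite everywhere: convex.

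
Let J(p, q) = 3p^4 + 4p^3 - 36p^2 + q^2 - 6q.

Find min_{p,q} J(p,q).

J(p,q) separates as A(p) + B(q), so its minimum is min A + min B.
A'(p) = 12p(p - 2)(p + 3) vanishes at p ∈ {-3, 0, 2}; B'(q) = 2q - 6 vanishes at q ∈ {3}.
Local minima of A (where A''>0): A(-3)=-189, A(2)=-64. Local minima of B: B(3)=-9.
So the global minimum of J is A(-3) + B(3) = -189 − 9 = -198, attained at (-3, 3).

-198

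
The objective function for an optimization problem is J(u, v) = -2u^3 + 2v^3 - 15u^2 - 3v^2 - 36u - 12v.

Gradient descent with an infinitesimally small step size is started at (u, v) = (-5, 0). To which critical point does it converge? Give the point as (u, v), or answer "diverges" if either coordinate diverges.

(-3, 2)

J is separable, so gradient descent decouples: u follows -∂J/∂u, v follows -∂J/∂v.
∂J/∂u = -6(u + 2)(u + 3); at u=-5 this is -36, so u increases.
∂J/∂v = 6(v - 2)(v + 1); at v=0 this is -12, so v increases.
u converges to its nearest critical value -3 (a local min of the u-part); v converges to 2. The iterate converges to (-3, 2).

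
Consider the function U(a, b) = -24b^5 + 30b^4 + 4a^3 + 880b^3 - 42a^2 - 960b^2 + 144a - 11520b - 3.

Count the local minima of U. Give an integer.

2

U separates as a function of a plus a function of b, so ∇U=0 decouples.
∂U/∂a = 12(a - 4)(a - 3) = 0 at a ∈ {3, 4}; ∂U/∂b = -120(b - 4)(b - 3)(b + 2)(b + 4) = 0 at b ∈ {-4, -2, 3, 4}.
The Hessian is diagonal: diag(U_aa, U_bb). Second derivatives: U_aa(3)=-12, U_aa(4)=12; U_bb(-4)=13440, U_bb(-2)=-7200, U_bb(3)=4200, U_bb(4)=-5760.
Local minima occur where both diagonal entries positive: (4, -4), (4, 3). Count: 2.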